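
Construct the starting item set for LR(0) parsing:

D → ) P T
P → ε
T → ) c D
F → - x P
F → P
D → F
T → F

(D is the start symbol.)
First, augment the grammar with D' → D
I₀ = CLOSURE({ [D' → . D] }):
  [D' → . D] has the dot before D: add [D → . ) P T], [D → . F]
  [D → . F] has the dot before F: add [F → . - x P], [F → . P]
  [F → . P] has the dot before P: add [P → .]
No further items can be added.

I₀ = { [D → . ) P T], [D → . F], [D' → . D], [F → . - x P], [F → . P], [P → .] }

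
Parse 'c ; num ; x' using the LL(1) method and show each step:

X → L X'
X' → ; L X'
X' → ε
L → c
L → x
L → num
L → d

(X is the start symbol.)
LL(1) parsing maintains a stack (initially the start symbol over $) and the input. At each step: if the stack top is a terminal, match it against the current input token; if it is a non-terminal N, replace it with the RHS of M[N, lookahead] (the unique production whose predict set contains the lookahead).

Stack is shown with the top on the left.

Stack     Input          Action
-------------------------------
X $       c ; num ; x $  output X → L X'
L X' $    c ; num ; x $  output L → c
c X' $    c ; num ; x $  match 'c'
X' $      ; num ; x $    output X' → ; L X'
; L X' $  ; num ; x $    match ';'
L X' $    num ; x $      output L → num
num X' $  num ; x $      match 'num'
X' $      ; x $          output X' → ; L X'
; L X' $  ; x $          match ';'
L X' $    x $            output L → x
x X' $    x $            match 'x'
X' $      $              output X' → ε
$         $              accept

The string is accepted.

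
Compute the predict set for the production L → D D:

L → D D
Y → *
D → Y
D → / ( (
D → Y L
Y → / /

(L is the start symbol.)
{ '*', '/' }

PREDICT(L → D D) = (FIRST(RHS) \ {ε}) ∪ (FOLLOW(L) if ε ∈ FIRST(RHS), i.e. RHS ⇒* ε)
FIRST(D) = { '*', '/' }
FIRST(D D) = { '*', '/' }
ε ∉ FIRST(D D), so FOLLOW(L) is not added.
PREDICT(L → D D) = { '*', '/' }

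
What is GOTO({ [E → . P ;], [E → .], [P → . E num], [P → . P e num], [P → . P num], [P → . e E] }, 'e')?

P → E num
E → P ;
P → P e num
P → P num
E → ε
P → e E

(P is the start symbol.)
GOTO(I, 'e') = CLOSURE({ [A → αX.β] : [A → α.Xβ] ∈ I, X = 'e' })

Items with dot before 'e', with the dot advanced:
  [P → . e E] → [P → e . E]
Closure of the advanced items:
  [P → e . E] has the dot before E: add [E → . P ;], [E → .]
  [E → . P ;] has the dot before P: add [P → . E num], [P → . P e num], [P → . P num], [P → . e E]

GOTO = { [E → . P ;], [E → .], [P → . E num], [P → . P e num], [P → . P num], [P → . e E], [P → e . E] }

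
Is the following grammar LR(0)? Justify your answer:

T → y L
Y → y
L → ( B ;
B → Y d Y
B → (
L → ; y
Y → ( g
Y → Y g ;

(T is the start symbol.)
No. Shift-reduce conflict between [B → ( .] and [Y → ( . g]

A grammar is LR(0) if no state in the canonical LR(0) collection has:
  - both a shift item (dot before a terminal) and a complete item (shift-reduce conflict), or
  - two or more complete items (reduce-reduce conflict; the accept item [T' → T .] counts as a complete item here).

Augment with T' → T and build the canonical LR(0) collection (I0 = CLOSURE({[T' → . T]}), then GOTO on every symbol after a dot until no new states appear). It has 18 states:
  I0: { [T → . y L], [T' → . T] }  — shift
  I1: { [T' → T .] }  — accept
  I2: { [L → . ( B ;], [L → . ; y], [T → y . L] }  — shift
  I3: { [B → . (], [B → . Y d Y], [L → ( . B ;], [Y → . ( g], [Y → . Y g ;], [Y → . y] }  — shift
  I4: { [L → ; . y] }  — shift
  I5: { [T → y L .] }  — reduce
  I6: { [L → ; y .] }  — reduce
  I7: { [B → ( .], [Y → ( . g] }  — shift, reduce
  I8: { [L → ( B . ;] }  — shift
  I9: { [B → Y . d Y], [Y → Y . g ;] }  — shift
  I10: { [Y → y .] }  — reduce
  I11: { [B → Y d . Y], [Y → . ( g], [Y → . Y g ;], [Y → . y] }  — shift
  I12: { [Y → Y g . ;] }  — shift
  I13: { [Y → Y g ; .] }  — reduce
  I14: { [Y → ( . g] }  — shift
  I15: { [B → Y d Y .], [Y → Y . g ;] }  — shift, reduce
  I16: { [Y → ( g .] }  — reduce
  I17: { [L → ( B ; .] }  — reduce

Conflict in state I7:
  Shift-reduce conflict between [B → ( .] and [Y → ( . g]
So the grammar is NOT LR(0).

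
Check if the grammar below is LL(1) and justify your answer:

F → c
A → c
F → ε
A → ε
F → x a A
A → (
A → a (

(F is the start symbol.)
Yes, the grammar is LL(1).

A grammar is LL(1) if for each non-terminal N with multiple productions, the predict sets of those productions are pairwise disjoint, where PREDICT(N → α) = (FIRST(α) \ {ε}) ∪ (FOLLOW(N) if α ⇒* ε).

Relevant sets:
  FOLLOW(F) = { $ }
  FOLLOW(A) = { $ }

For F:
  PREDICT(F → c) = { 'c' }
  PREDICT(F → ε) = { $ }
  PREDICT(F → x a A) = { 'x' }
For A:
  PREDICT(A → c) = { 'c' }
  PREDICT(A → ε) = { $ }
  PREDICT(A → '(') = { '(' }
  PREDICT(A → a '(') = { 'a' }

All predict sets are disjoint. The grammar IS LL(1).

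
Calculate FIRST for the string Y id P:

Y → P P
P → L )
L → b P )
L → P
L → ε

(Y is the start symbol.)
{ ')', 'b' }

FIRST sets of the non-terminals involved (from the grammar, by fixed-point iteration):
  FIRST(Y) = { ')', 'b' }

To compute FIRST(Y id P), process the symbols left to right:
Symbol Y is a non-terminal. Add FIRST(Y) \ {ε} = { ')', 'b' }
Y is not nullable (ε ∉ FIRST(Y)), so stop here.
FIRST(Y id P) = { ')', 'b' }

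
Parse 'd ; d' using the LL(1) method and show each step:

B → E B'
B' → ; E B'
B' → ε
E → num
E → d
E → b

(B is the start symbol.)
LL(1) parsing maintains a stack (initially the start symbol over $) and the input. At each step: if the stack top is a terminal, match it against the current input token; if it is a non-terminal N, replace it with the RHS of M[N, lookahead] (the unique production whose predict set contains the lookahead).

Stack is shown with the top on the left.

Stack     Input    Action
-------------------------
B $       d ; d $  output B → E B'
E B' $    d ; d $  output E → d
d B' $    d ; d $  match 'd'
B' $      ; d $    output B' → ; E B'
; E B' $  ; d $    match ';'
E B' $    d $      output E → d
d B' $    d $      match 'd'
B' $      $        output B' → ε
$         $        accept

The string is accepted.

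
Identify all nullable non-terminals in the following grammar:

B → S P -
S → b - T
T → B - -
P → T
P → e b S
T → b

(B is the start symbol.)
None

A non-terminal is nullable if it can derive ε (the empty string): either it has an ε-production, or it has a production whose right-hand side consists entirely of nullable non-terminals.

There are no ε-productions, so no non-terminal can derive ε.
No non-terminals are nullable.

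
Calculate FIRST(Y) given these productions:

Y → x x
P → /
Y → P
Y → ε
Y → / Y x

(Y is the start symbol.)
FIRST sets of the other non-terminals involved (by the same procedure, iterated to a fixed point):
  FIRST(P) = { '/' }

From Y → x x:
  - x is a terminal: add 'x' and stop
From Y → P:
  - P is a non-terminal: add FIRST(P) \ {ε} = { '/' }
    P is not nullable, so stop
From Y → ε:
  - ε-production, so ε ∈ FIRST(Y)
From Y → / Y x:
  - '/' is a terminal: add '/' and stop

Collecting: FIRST(Y) = { '/', 'x', ε }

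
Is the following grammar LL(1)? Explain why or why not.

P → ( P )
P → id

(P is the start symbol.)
A grammar is LL(1) if for each non-terminal N with multiple productions, the predict sets of those productions are pairwise disjoint, where PREDICT(N → α) = (FIRST(α) \ {ε}) ∪ (FOLLOW(N) if α ⇒* ε).

For P:
  PREDICT(P → '(' P ')') = { '(' }
  PREDICT(P → id) = { 'id' }

All predict sets are disjoint. The grammar IS LL(1).

Answer: Yes, the grammar is LL(1).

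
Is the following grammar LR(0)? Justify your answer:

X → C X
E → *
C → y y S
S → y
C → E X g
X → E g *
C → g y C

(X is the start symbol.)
Yes, the grammar is LR(0)

Augment with X' → X and build the canonical LR(0) collection (I0 = CLOSURE({[X' → . X]}), then GOTO on every symbol after a dot until no new states appear). It has 18 states:
  I0: { [C → . E X g], [C → . g y C], [C → . y y S], [E → . *], [X → . C X], [X → . E g *], [X' → . X] }  — shift
  I1: { [E → * .] }  — reduce
  I2: { [C → . E X g], [C → . g y C], [C → . y y S], [E → . *], [X → . C X], [X → . E g *], [X → C . X] }  — shift
  I3: { [C → . E X g], [C → . g y C], [C → . y y S], [C → E . X g], [E → . *], [X → . C X], [X → . E g *], [X → E . g *] }  — shift
  I4: { [X' → X .] }  — accept
  I5: { [C → g . y C] }  — shift
  I6: { [C → y . y S] }  — shift
  I7: { [C → y y . S], [S → . y] }  — shift
  I8: { [C → y y S .] }  — reduce
  I9: { [S → y .] }  — reduce
  I10: { [C → . E X g], [C → . g y C], [C → . y y S], [C → g y . C], [E → . *] }  — shift
  I11: { [C → g y C .] }  — reduce
  I12: { [C → . E X g], [C → . g y C], [C → . y y S], [C → E . X g], [E → . *], [X → . C X], [X → . E g *] }  — shift
  I13: { [C → E X . g] }  — shift
  I14: { [C → E X g .] }  — reduce
  I15: { [C → g . y C], [X → E g . *] }  — shift
  I16: { [X → E g * .] }  — reduce
  I17: { [X → C X .] }  — reduce

Every state is either a pure shift/goto state or contains exactly one complete item and nothing to shift — no conflicts. The grammar is LR(0).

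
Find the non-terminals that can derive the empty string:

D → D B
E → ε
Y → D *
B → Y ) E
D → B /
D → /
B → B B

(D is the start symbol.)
ε-productions: E → ε
So E is immediately nullable.
No further non-terminal can be added: every production for the remaining non-terminals contains a terminal or a non-nullable non-terminal.
Nullable = { 'E' }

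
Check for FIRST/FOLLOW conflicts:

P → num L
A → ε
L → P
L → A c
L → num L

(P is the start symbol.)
No FIRST/FOLLOW conflicts.

A FIRST/FOLLOW conflict occurs when a non-terminal N has a nullable alternative N → β (β ⇒* ε) and another alternative N → α with FIRST(α) ∩ FOLLOW(N) ≠ ∅: on such a lookahead the parser cannot decide between expanding α and letting N vanish via β.

Nullable non-terminals: A.
A has a nullable alternative but only one production, so nothing to check.

L, P have no nullable alternative, so no FIRST/FOLLOW check is needed there.

No FIRST/FOLLOW conflicts found.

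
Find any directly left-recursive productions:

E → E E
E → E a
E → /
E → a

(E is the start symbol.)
Yes, E is left-recursive

Direct left recursion occurs when N → N α for some non-terminal N (the right-hand side begins with the left-hand side itself).

E → E E: LEFT RECURSIVE (starts with E)
E → E a: LEFT RECURSIVE (starts with E)
E → /: starts with '/'
E → a: starts with a

The grammar has direct left recursion on: E.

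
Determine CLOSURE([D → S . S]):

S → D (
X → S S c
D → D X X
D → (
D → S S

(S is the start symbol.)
{ [D → . (], [D → . D X X], [D → . S S], [D → S . S], [S → . D (] }

To compute CLOSURE, for each item [A → α.Bβ] where B is a non-terminal, add [B → .γ] for all productions B → γ; repeat for the newly added items until nothing changes.

Start with: [D → S . S]
  [D → S . S] has the dot before S: add [S → . D (]
  [S → . D (] has the dot before D: add [D → . D X X], [D → . (], [D → . S S]
No further items can be added.

CLOSURE = { [D → . (], [D → . D X X], [D → . S S], [D → S . S], [S → . D (] }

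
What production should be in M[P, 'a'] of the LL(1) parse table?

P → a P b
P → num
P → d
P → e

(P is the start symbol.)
To find M[P, 'a'], we find productions for P where 'a' is in the predict set (PREDICT(N → α) = (FIRST(α) \ {ε}) ∪ (FOLLOW(N) if α ⇒* ε)).

P → a P b: PREDICT = { 'a' }
  'a' is in predict set, so this production goes in M[P, 'a']
P → num: PREDICT = { 'num' }
P → d: PREDICT = { 'd' }
P → e: PREDICT = { 'e' }

M[P, 'a'] = P → a P b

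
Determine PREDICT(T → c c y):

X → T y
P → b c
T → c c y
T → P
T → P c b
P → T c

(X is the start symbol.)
PREDICT(T → c c y) = (FIRST(RHS) \ {ε}) ∪ (FOLLOW(T) if ε ∈ FIRST(RHS), i.e. RHS ⇒* ε)
FIRST(c c y) = { 'c' }
ε ∉ FIRST(c c y), so FOLLOW(T) is not added.
PREDICT(T → c c y) = { 'c' }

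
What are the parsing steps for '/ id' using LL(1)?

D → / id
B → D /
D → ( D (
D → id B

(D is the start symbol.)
Stack is shown with the top on the left.

Stack   Input   Action
----------------------
D $     / id $  output D → / id
/ id $  / id $  match '/'
id $    id $    match 'id'
$       $       accept

The string is accepted.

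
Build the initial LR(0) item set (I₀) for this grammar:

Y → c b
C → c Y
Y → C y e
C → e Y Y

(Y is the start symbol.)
{ [C → . c Y], [C → . e Y Y], [Y → . C y e], [Y → . c b], [Y' → . Y] }

First, augment the grammar with Y' → Y
I₀ = CLOSURE({ [Y' → . Y] }):
  [Y' → . Y] has the dot before Y: add [Y → . c b], [Y → . C y e]
  [Y → . C y e] has the dot before C: add [C → . c Y], [C → . e Y Y]
No further items can be added.

I₀ = { [C → . c Y], [C → . e Y Y], [Y → . C y e], [Y → . c b], [Y' → . Y] }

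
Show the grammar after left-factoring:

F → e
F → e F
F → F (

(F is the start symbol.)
F → e F'
F' → ε
F' → F
F → F (

Left-factoring transforms A → αβ₁ | αβ₂ into A → αA' and A' → β₁ | β₂
(α is the longest common prefix among the alternatives). Repeat until
no nonterminal has two alternatives with a common prefix.

Round 1: F has alternatives sharing prefix 'e'. Introduce F': F → e F'
  Add: F' → ε
  Add: F' → F

No remaining common prefixes — done.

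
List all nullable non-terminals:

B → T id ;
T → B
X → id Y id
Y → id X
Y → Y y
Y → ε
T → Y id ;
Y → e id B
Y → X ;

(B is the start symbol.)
ε-productions: Y → ε
So Y is immediately nullable.
No further non-terminal can be added: every production for the remaining non-terminals contains a terminal or a non-nullable non-terminal.
Nullable = { 'Y' }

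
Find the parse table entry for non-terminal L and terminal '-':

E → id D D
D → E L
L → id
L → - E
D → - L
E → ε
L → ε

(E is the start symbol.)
L → - E, L → ε

To find M[L, '-'], we find productions for L where '-' is in the predict set (PREDICT(N → α) = (FIRST(α) \ {ε}) ∪ (FOLLOW(N) if α ⇒* ε)).

Relevant sets:
  FOLLOW(L) = { $, '-', 'id' }

L → id: PREDICT = { 'id' }
L → - E: PREDICT = { '-' }
  '-' is in predict set, so this production goes in M[L, '-']
L → ε: PREDICT = { $, '-', 'id' }
  '-' is in predict set, so this production goes in M[L, '-']

M[L, '-'] = L → - E, L → ε  (a multiply-defined cell — the grammar is not LL(1))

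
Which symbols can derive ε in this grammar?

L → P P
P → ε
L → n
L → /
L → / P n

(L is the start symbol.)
{ 'L', 'P' }

A non-terminal is nullable if it can derive ε (the empty string): either it has an ε-production, or it has a production whose right-hand side consists entirely of nullable non-terminals.

ε-productions: P → ε
So P is immediately nullable.
L → P P: every symbol on the right is nullable, so L is nullable too.
Every non-terminal is now nullable.
Nullable = { 'L', 'P' }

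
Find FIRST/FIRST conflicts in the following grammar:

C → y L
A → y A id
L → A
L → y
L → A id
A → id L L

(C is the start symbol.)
Yes. L → A / L → y on { 'y' }; L → A / L → A id on { 'id', 'y' }; L → y / L → A id on { 'y' }

A FIRST/FIRST conflict occurs when two productions N → α and N → β for the same non-terminal have FIRST(α) ∩ FIRST(β) ≠ ∅ (with ε ∈ FIRST of a nullable right-hand side, so two nullable alternatives also conflict).

FIRST sets of the non-terminals at (or reachable through a nullable prefix from) the front of some alternative:
  FIRST(A) = { 'id', 'y' }

Productions for A:
  A → y A id: FIRST = { 'y' }
  A → id L L: FIRST = { 'id' }
Productions for L:
  L → A: FIRST = { 'id', 'y' }
  L → y: FIRST = { 'y' }
  L → A id: FIRST = { 'id', 'y' }
C has only one production, so no FIRST/FIRST conflict is possible there.

Conflict for L: L → A and L → y
  Overlap: { 'y' }
Conflict for L: L → A and L → A id
  Overlap: { 'id', 'y' }
Conflict for L: L → y and L → A id
  Overlap: { 'y' }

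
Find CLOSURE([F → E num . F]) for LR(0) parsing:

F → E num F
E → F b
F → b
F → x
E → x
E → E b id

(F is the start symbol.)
Start with: [F → E num . F]
  [F → E num . F] has the dot before F: add [F → . E num F], [F → . b], [F → . x]
  [F → . E num F] has the dot before E: add [E → . F b], [E → . x], [E → . E b id]
No further items can be added.

CLOSURE = { [E → . E b id], [E → . F b], [E → . x], [F → . E num F], [F → . b], [F → . x], [F → E num . F] }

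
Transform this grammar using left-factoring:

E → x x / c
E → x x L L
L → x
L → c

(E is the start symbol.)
Left-factoring transforms A → αβ₁ | αβ₂ into A → αA' and A' → β₁ | β₂
(α is the longest common prefix among the alternatives). Repeat until
no nonterminal has two alternatives with a common prefix.

Round 1: E has alternatives sharing prefix 'x x'. Introduce E': E → x x E'
  Add: E' → / c
  Add: E' → L L

No remaining common prefixes — done.

Resulting grammar:
E → x x E'
E' → / c
E' → L L
L → x
L → c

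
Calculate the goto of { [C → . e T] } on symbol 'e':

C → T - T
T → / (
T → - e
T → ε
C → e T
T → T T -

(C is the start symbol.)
GOTO(I, 'e') = CLOSURE({ [A → αX.β] : [A → α.Xβ] ∈ I, X = 'e' })

Items with dot before 'e', with the dot advanced:
  [C → . e T] → [C → e . T]
Closure of the advanced items:
  [C → e . T] has the dot before T: add [T → . / (], [T → . - e], [T → .], [T → . T T -]

GOTO = { [C → e . T], [T → . - e], [T → . / (], [T → . T T -], [T → .] }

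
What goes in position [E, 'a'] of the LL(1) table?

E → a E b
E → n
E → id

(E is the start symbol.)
E → a E b

To find M[E, 'a'], we find productions for E where 'a' is in the predict set (PREDICT(N → α) = (FIRST(α) \ {ε}) ∪ (FOLLOW(N) if α ⇒* ε)).

E → a E b: PREDICT = { 'a' }
  'a' is in predict set, so this production goes in M[E, 'a']
E → n: PREDICT = { 'n' }
E → id: PREDICT = { 'id' }

M[E, 'a'] = E → a E b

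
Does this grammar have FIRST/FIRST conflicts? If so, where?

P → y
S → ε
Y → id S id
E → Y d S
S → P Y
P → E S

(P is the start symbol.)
No FIRST/FIRST conflicts.

A FIRST/FIRST conflict occurs when two productions N → α and N → β for the same non-terminal have FIRST(α) ∩ FIRST(β) ≠ ∅ (with ε ∈ FIRST of a nullable right-hand side, so two nullable alternatives also conflict).

FIRST sets of the non-terminals at (or reachable through a nullable prefix from) the front of some alternative:
  FIRST(E) = { 'id' }
  FIRST(P) = { 'id', 'y' }

Productions for P:
  P → y: FIRST = { 'y' }
  P → E S: FIRST = { 'id' }
Productions for S:
  S → ε: FIRST = { ε }
  S → P Y: FIRST = { 'id', 'y' }
Y, E have only one production, so no FIRST/FIRST conflict is possible there.

All alternatives of each non-terminal have pairwise disjoint FIRST sets.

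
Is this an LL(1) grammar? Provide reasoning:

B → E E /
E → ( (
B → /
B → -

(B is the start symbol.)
Relevant sets:
  FIRST(E) = { '(' }

For B:
  PREDICT(B → E E '/') = { '(' }
  PREDICT(B → '/') = { '/' }
  PREDICT(B → '-') = { '-' }
E has a single production, so nothing to check there.

All predict sets are disjoint. The grammar IS LL(1).

Answer: Yes, the grammar is LL(1).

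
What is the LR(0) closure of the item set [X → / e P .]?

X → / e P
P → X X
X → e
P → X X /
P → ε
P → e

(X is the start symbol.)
{ [X → / e P .] }

To compute CLOSURE, for each item [A → α.Bβ] where B is a non-terminal, add [B → .γ] for all productions B → γ; repeat for the newly added items until nothing changes.

Start with: [X → / e P .]
The dot is at the end, so nothing is added.

CLOSURE = { [X → / e P .] }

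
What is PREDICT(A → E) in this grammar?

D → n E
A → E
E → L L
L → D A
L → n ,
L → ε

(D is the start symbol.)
PREDICT(A → E) = (FIRST(RHS) \ {ε}) ∪ (FOLLOW(A) if ε ∈ FIRST(RHS), i.e. RHS ⇒* ε)
FIRST(E) = { 'n', ε }
FIRST(E) = { 'n', ε }
ε ∈ FIRST(E) (the right-hand side is nullable), so add FOLLOW(A) = { $, 'n' }
PREDICT(A → E) = { $, 'n' }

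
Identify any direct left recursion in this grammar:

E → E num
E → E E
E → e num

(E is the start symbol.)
Yes, E is left-recursive

E → E num: LEFT RECURSIVE (starts with E)
E → E E: LEFT RECURSIVE (starts with E)
E → e num: starts with e

The grammar has direct left recursion on: E.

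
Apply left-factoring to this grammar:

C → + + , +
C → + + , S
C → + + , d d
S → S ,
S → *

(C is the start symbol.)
C → + + , C'
C' → +
C' → S
C' → d d
S → S ,
S → *

Left-factoring transforms A → αβ₁ | αβ₂ into A → αA' and A' → β₁ | β₂
(α is the longest common prefix among the alternatives). Repeat until
no nonterminal has two alternatives with a common prefix.

Round 1: C has alternatives sharing prefix '+ + ,'. Introduce C': C → + + , C'
  Add: C' → +
  Add: C' → S
  Add: C' → d d

No remaining common prefixes — done.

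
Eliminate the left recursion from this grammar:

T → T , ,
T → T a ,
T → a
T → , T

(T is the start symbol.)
T → a T'
T → , T T'
T' → , , T'
T' → a , T'
T' → ε

T is directly left-recursive. The standard transformation for
  A → A α₁ | ... | A α_m | β₁ | ... | β_n
is
  A  → β₁ A' | ... | β_n A'
  A' → α₁ A' | ... | α_m A' | ε

T → a becomes T → a T'
T → , T becomes T → , T T'
T → T , , becomes T' → , , T'
T → T a , becomes T' → a , T'
Add T' → ε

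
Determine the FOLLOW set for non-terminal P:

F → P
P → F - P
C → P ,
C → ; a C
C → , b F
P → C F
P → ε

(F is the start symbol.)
{ $, ',', '-', ';' }

In F → P: P is at the end, add FOLLOW(F)
In P → F - P: P is at the end; this adds FOLLOW(P) to itself — nothing new
In C → P ,: P is followed by ',', add FIRST(',') \ {ε} = { ',' }

The FOLLOW sets referred to above (computed the same way, to a fixed point):
  FOLLOW(F) = { $, ',', '-', ';' }

Taking the union: FOLLOW(P) = { $, ',', '-', ';' }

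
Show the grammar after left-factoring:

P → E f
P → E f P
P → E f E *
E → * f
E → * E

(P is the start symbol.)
Left-factoring transforms A → αβ₁ | αβ₂ into A → αA' and A' → β₁ | β₂
(α is the longest common prefix among the alternatives). Repeat until
no nonterminal has two alternatives with a common prefix.

Round 1: P has alternatives sharing prefix 'E f'. Introduce P': P → E f P'
  Add: P' → ε
  Add: P' → P
  Add: P' → E *

Round 2: E has alternatives sharing prefix '*'. Introduce E': E → * E'
  Add: E' → f
  Add: E' → E

No remaining common prefixes — done.

Resulting grammar:
P → E f P'
P' → ε
P' → P
P' → E *
E → * E'
E' → f
E' → E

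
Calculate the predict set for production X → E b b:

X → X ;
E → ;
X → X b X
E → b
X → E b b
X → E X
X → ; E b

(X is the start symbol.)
PREDICT(X → E b b) = (FIRST(RHS) \ {ε}) ∪ (FOLLOW(X) if ε ∈ FIRST(RHS), i.e. RHS ⇒* ε)
FIRST(E) = { ';', 'b' }
FIRST(E b b) = { ';', 'b' }
ε ∉ FIRST(E b b), so FOLLOW(X) is not added.
PREDICT(X → E b b) = { ';', 'b' }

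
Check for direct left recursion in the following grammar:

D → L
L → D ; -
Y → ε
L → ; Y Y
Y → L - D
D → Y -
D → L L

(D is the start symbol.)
No direct left recursion

Direct left recursion occurs when N → N α for some non-terminal N (the right-hand side begins with the left-hand side itself).

D → L: starts with L
L → D ; -: starts with D
Y → ε: starts with ε
L → ; Y Y: starts with ';'
Y → L - D: starts with L
D → Y -: starts with Y
D → L L: starts with L

No direct left recursion found.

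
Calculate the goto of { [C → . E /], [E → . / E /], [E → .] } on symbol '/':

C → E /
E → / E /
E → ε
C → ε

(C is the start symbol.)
{ [E → . / E /], [E → .], [E → / . E /] }

GOTO(I, '/') = CLOSURE({ [A → αX.β] : [A → α.Xβ] ∈ I, X = '/' })

Items with dot before '/', with the dot advanced:
  [E → . / E /] → [E → / . E /]
Closure of the advanced items:
  [E → / . E /] has the dot before E: add [E → . / E /], [E → .]

GOTO = { [E → . / E /], [E → .], [E → / . E /] }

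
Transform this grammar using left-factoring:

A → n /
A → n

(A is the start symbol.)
Left-factoring transforms A → αβ₁ | αβ₂ into A → αA' and A' → β₁ | β₂
(α is the longest common prefix among the alternatives). Repeat until
no nonterminal has two alternatives with a common prefix.

Round 1: A has alternatives sharing prefix 'n'. Introduce A': A → n A'
  Add: A' → /
  Add: A' → ε

No remaining common prefixes — done.

Resulting grammar:
A → n A'
A' → /
A' → ε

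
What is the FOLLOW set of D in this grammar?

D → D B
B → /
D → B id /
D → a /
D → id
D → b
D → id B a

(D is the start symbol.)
{ $, '/' }

To compute FOLLOW(D), find every occurrence of D on a right-hand side N → α D β: add FIRST(β) \ {ε}, and if β is empty or nullable also add FOLLOW(N). Iterate to a fixed point.

D is the start symbol, so $ ∈ FOLLOW(D).
In D → D B: D is followed by B, add FIRST(B) \ {ε} = { '/' }

Taking the union: FOLLOW(D) = { $, '/' }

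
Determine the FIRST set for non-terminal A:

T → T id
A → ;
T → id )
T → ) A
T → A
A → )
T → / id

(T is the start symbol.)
{ ')', ';' }

From A → ;:
  - ';' is a terminal: add ';' and stop
From A → ):
  - ')' is a terminal: add ')' and stop

Collecting: FIRST(A) = { ')', ';' }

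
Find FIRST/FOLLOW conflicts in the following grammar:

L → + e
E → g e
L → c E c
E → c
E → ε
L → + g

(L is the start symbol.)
Nullable non-terminals: E.

E: nullable alternative(s) E → ε; FOLLOW(E) = { 'c' }
  E → g e: FIRST \ {ε} = { 'g' } — disjoint from FOLLOW(E)
  E → c: FIRST \ {ε} = { 'c' } — overlaps FOLLOW(E) on { 'c' }: CONFLICT
  E → ε: FIRST \ {ε} = { } — this is the only nullable alternative, skip

L has no nullable alternative, so no FIRST/FOLLOW check is needed there.

So the grammar has 1 FIRST/FOLLOW conflict (marked CONFLICT above).

Answer: Yes. E → c with FOLLOW(E) on { 'c' }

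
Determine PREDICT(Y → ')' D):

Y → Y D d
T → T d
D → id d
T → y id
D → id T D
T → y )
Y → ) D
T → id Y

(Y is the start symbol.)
{ ')' }

PREDICT(Y → ')' D) = (FIRST(RHS) \ {ε}) ∪ (FOLLOW(Y) if ε ∈ FIRST(RHS), i.e. RHS ⇒* ε)
FIRST(')' D) = { ')' }
ε ∉ FIRST(')' D), so FOLLOW(Y) is not added.
PREDICT(Y → ')' D) = { ')' }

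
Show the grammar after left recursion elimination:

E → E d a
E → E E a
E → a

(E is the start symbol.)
E is directly left-recursive. The standard transformation for
  A → A α₁ | ... | A α_m | β₁ | ... | β_n
is
  A  → β₁ A' | ... | β_n A'
  A' → α₁ A' | ... | α_m A' | ε

E → a becomes E → a E'
E → E d a becomes E' → d a E'
E → E E a becomes E' → E a E'
Add E' → ε

Resulting grammar:
E → a E'
E' → d a E'
E' → E a E'
E' → ε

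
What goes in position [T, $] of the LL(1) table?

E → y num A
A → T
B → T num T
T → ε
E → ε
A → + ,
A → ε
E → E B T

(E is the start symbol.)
T → ε

To find M[T, $], we find productions for T where $ is in the predict set (PREDICT(N → α) = (FIRST(α) \ {ε}) ∪ (FOLLOW(N) if α ⇒* ε)).

Relevant sets:
  FOLLOW(T) = { $, 'num' }

T → ε: PREDICT = { $, 'num' }
  $ is in predict set, so this production goes in M[T, $]

M[T, $] = T → ε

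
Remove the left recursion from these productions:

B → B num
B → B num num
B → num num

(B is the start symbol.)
B is directly left-recursive. The standard transformation for
  A → A α₁ | ... | A α_m | β₁ | ... | β_n
is
  A  → β₁ A' | ... | β_n A'
  A' → α₁ A' | ... | α_m A' | ε

B → num num becomes B → num num B'
B → B num becomes B' → num B'
B → B num num becomes B' → num num B'
Add B' → ε

Resulting grammar:
B → num num B'
B' → num B'
B' → num num B'
B' → ε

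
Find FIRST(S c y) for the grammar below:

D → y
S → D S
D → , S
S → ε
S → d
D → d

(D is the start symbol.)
FIRST sets of the non-terminals involved (from the grammar, by fixed-point iteration):
  FIRST(S) = { ',', 'd', 'y', ε }

To compute FIRST(S c y), process the symbols left to right:
Symbol S is a non-terminal. Add FIRST(S) \ {ε} = { ',', 'd', 'y' }
S is nullable (ε ∈ FIRST(S)), continue to the next symbol.
Symbol c is a terminal. Add 'c' and stop.
FIRST(S c y) = { ',', 'c', 'd', 'y' }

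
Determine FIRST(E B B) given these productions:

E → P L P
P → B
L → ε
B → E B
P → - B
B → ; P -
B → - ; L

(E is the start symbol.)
FIRST sets of the non-terminals involved (from the grammar, by fixed-point iteration):
  FIRST(E) = { '-', ';' }

To compute FIRST(E B B), process the symbols left to right:
Symbol E is a non-terminal. Add FIRST(E) \ {ε} = { '-', ';' }
E is not nullable (ε ∉ FIRST(E)), so stop here.
FIRST(E B B) = { '-', ';' }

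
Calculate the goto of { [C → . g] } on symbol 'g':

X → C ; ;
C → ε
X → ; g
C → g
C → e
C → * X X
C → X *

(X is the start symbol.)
GOTO(I, 'g') = CLOSURE({ [A → αX.β] : [A → α.Xβ] ∈ I, X = 'g' })

Items with dot before 'g', with the dot advanced:
  [C → . g] → [C → g .]
Closure adds nothing (no advanced item has the dot before a non-terminal).

GOTO = { [C → g .] }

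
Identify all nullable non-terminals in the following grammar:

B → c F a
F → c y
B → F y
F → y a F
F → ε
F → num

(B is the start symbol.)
ε-productions: F → ε
So F is immediately nullable.
No further non-terminal can be added: every production for the remaining non-terminals contains a terminal or a non-nullable non-terminal.
Nullable = { 'F' }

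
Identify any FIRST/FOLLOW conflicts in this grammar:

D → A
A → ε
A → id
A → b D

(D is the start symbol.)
No FIRST/FOLLOW conflicts.

Nullable non-terminals: A, D.

A: nullable alternative(s) A → ε; FOLLOW(A) = { $ }
  A → ε: FIRST \ {ε} = { } — this is the only nullable alternative, skip
  A → id: FIRST \ {ε} = { 'id' } — disjoint from FOLLOW(A)
  A → b D: FIRST \ {ε} = { 'b' } — disjoint from FOLLOW(A)
D has a nullable alternative but only one production, so nothing to check.

No FIRST/FOLLOW conflicts found.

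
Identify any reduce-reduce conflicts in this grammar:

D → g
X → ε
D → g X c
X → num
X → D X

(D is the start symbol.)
A reduce-reduce conflict occurs when an LR(0) state has two complete items [A → α .] and [B → β .] — both call for a reduction, and with no lookahead the parser cannot choose between them.

Augment with D' → D and build the canonical LR(0) collection (I0 = CLOSURE({[D' → . D]}), then GOTO on every symbol after a dot until no new states appear). It has 8 states:
  I0: { [D → . g X c], [D → . g], [D' → . D] }  — shift
  I1: { [D' → D .] }  — accept
  I2: { [D → . g X c], [D → . g], [D → g . X c], [D → g .], [X → . D X], [X → . num], [X → .] }  — shift, 2 reduces
  I3: { [D → . g X c], [D → . g], [X → . D X], [X → . num], [X → .], [X → D . X] }  — shift, reduce
  I4: { [D → g X . c] }  — shift
  I5: { [X → num .] }  — reduce
  I6: { [D → g X c .] }  — reduce
  I7: { [X → D X .] }  — reduce

I2 contains complete items [D → g .], [X → .] — reduce-reduce conflict.

Answer: Yes — I2: [D → g .] vs [X → .]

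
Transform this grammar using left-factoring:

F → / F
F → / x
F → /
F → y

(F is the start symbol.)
Left-factoring transforms A → αβ₁ | αβ₂ into A → αA' and A' → β₁ | β₂
(α is the longest common prefix among the alternatives). Repeat until
no nonterminal has two alternatives with a common prefix.

Round 1: F has alternatives sharing prefix '/'. Introduce F': F → / F'
  Add: F' → F
  Add: F' → x
  Add: F' → ε

No remaining common prefixes — done.

Resulting grammar:
F → / F'
F' → F
F' → x
F' → ε
F → y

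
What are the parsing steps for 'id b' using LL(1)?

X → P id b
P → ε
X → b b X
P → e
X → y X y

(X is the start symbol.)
Stack is shown with the top on the left.

Stack     Input   Action
------------------------
X $       id b $  output X → P id b
P id b $  id b $  output P → ε
id b $    id b $  match 'id'
b $       b $     match 'b'
$         $       accept

The string is accepted.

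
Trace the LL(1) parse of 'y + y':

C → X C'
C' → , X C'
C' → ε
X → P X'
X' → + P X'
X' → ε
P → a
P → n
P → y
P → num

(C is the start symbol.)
Stack is shown with the top on the left.

Stack        Input    Action
----------------------------
C $          y + y $  output C → X C'
X C' $       y + y $  output X → P X'
P X' C' $    y + y $  output P → y
y X' C' $    y + y $  match 'y'
X' C' $      + y $    output X' → + P X'
+ P X' C' $  + y $    match '+'
P X' C' $    y $      output P → y
y X' C' $    y $      match 'y'
X' C' $      $        output X' → ε
C' $         $        output C' → ε
$            $        accept

The string is accepted.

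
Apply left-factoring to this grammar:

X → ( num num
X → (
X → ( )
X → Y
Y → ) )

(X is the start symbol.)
X → ( X'
X' → num num
X' → ε
X' → )
X → Y
Y → ) )

Left-factoring transforms A → αβ₁ | αβ₂ into A → αA' and A' → β₁ | β₂
(α is the longest common prefix among the alternatives). Repeat until
no nonterminal has two alternatives with a common prefix.

Round 1: X has alternatives sharing prefix '('. Introduce X': X → ( X'
  Add: X' → num num
  Add: X' → ε
  Add: X' → )

No remaining common prefixes — done.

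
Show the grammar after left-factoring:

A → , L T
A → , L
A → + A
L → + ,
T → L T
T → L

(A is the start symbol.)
Left-factoring transforms A → αβ₁ | αβ₂ into A → αA' and A' → β₁ | β₂
(α is the longest common prefix among the alternatives). Repeat until
no nonterminal has two alternatives with a common prefix.

Round 1: A has alternatives sharing prefix ', L'. Introduce A': A → , L A'
  Add: A' → T
  Add: A' → ε

Round 2: T has alternatives sharing prefix 'L'. Introduce T': T → L T'
  Add: T' → T
  Add: T' → ε

No remaining common prefixes — done.

Resulting grammar:
A → , L A'
A' → T
A' → ε
A → + A
L → + ,
T → L T'
T' → T
T' → ε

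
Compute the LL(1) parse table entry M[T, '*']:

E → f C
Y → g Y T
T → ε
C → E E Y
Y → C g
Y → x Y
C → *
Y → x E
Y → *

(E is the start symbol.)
T → ε

To find M[T, '*'], we find productions for T where '*' is in the predict set (PREDICT(N → α) = (FIRST(α) \ {ε}) ∪ (FOLLOW(N) if α ⇒* ε)).

Relevant sets:
  FOLLOW(T) = { $, '*', 'f', 'g', 'x' }

T → ε: PREDICT = { $, '*', 'f', 'g', 'x' }
  '*' is in predict set, so this production goes in M[T, '*']

M[T, '*'] = T → ε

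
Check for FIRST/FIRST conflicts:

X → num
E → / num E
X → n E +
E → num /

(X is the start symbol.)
No FIRST/FIRST conflicts.

Productions for X:
  X → num: FIRST = { 'num' }
  X → n E +: FIRST = { 'n' }
Productions for E:
  E → / num E: FIRST = { '/' }
  E → num /: FIRST = { 'num' }

All alternatives of each non-terminal have pairwise disjoint FIRST sets.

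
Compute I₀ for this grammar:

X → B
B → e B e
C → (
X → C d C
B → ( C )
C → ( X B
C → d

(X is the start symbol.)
{ [B → . ( C )], [B → . e B e], [C → . ( X B], [C → . (], [C → . d], [X → . B], [X → . C d C], [X' → . X] }

First, augment the grammar with X' → X
I₀ = CLOSURE({ [X' → . X] }):
  [X' → . X] has the dot before X: add [X → . B], [X → . C d C]
  [X → . B] has the dot before B: add [B → . e B e], [B → . ( C )]
  [X → . C d C] has the dot before C: add [C → . (], [C → . ( X B], [C → . d]
No further items can be added.

I₀ = { [B → . ( C )], [B → . e B e], [C → . ( X B], [C → . (], [C → . d], [X → . B], [X → . C d C], [X' → . X] }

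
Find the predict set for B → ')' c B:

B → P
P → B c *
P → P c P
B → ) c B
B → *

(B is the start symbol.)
{ ')' }

PREDICT(B → ')' c B) = (FIRST(RHS) \ {ε}) ∪ (FOLLOW(B) if ε ∈ FIRST(RHS), i.e. RHS ⇒* ε)
FIRST(')' c B) = { ')' }
ε ∉ FIRST(')' c B), so FOLLOW(B) is not added.
PREDICT(B → ')' c B) = { ')' }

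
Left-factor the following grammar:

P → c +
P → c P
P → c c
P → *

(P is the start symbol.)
Left-factoring transforms A → αβ₁ | αβ₂ into A → αA' and A' → β₁ | β₂
(α is the longest common prefix among the alternatives). Repeat until
no nonterminal has two alternatives with a common prefix.

Round 1: P has alternatives sharing prefix 'c'. Introduce P': P → c P'
  Add: P' → +
  Add: P' → P
  Add: P' → c

No remaining common prefixes — done.

Resulting grammar:
P → c P'
P' → +
P' → P
P' → c
P → *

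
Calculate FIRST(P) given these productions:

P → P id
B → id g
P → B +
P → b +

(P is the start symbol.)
To compute FIRST(P), examine every production with P on the left-hand side, reading each right-hand side left to right until a non-nullable symbol is reached.

FIRST sets of the other non-terminals involved (by the same procedure, iterated to a fixed point):
  FIRST(B) = { 'id' }

From P → P id:
  - P is the symbol being defined: contributes nothing new
    P is not nullable, so stop
From P → B +:
  - B is a non-terminal: add FIRST(B) \ {ε} = { 'id' }
    B is not nullable, so stop
From P → b +:
  - b is a terminal: add 'b' and stop

Collecting: FIRST(P) = { 'b', 'id' }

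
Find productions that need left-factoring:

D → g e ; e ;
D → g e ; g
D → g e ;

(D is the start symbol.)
Left-factoring is needed when two productions for the same non-terminal
share a common prefix on the right-hand side.

Productions for D:
  D → g e ; e ;
  D → g e ; g
  D → g e ;

Found common prefix 'g e ;' in productions for D

Answer: Yes, D has productions with common prefix 'g e ;'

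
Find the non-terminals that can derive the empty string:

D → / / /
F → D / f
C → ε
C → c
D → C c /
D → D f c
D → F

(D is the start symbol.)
A non-terminal is nullable if it can derive ε (the empty string): either it has an ε-production, or it has a production whose right-hand side consists entirely of nullable non-terminals.

ε-productions: C → ε
So C is immediately nullable.
No further non-terminal can be added: every production for the remaining non-terminals contains a terminal or a non-nullable non-terminal.
Nullable = { 'C' }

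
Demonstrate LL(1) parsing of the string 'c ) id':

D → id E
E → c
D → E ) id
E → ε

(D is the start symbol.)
Stack is shown with the top on the left.

Stack     Input     Action
--------------------------
D $       c ) id $  output D → E ) id
E ) id $  c ) id $  output E → c
c ) id $  c ) id $  match 'c'
) id $    ) id $    match ')'
id $      id $      match 'id'
$         $         accept

The string is accepted.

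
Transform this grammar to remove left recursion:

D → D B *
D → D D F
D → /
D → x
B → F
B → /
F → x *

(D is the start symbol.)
D is directly left-recursive. The standard transformation for
  A → A α₁ | ... | A α_m | β₁ | ... | β_n
is
  A  → β₁ A' | ... | β_n A'
  A' → α₁ A' | ... | α_m A' | ε

D → / becomes D → / D'
D → x becomes D → x D'
D → D B * becomes D' → B * D'
D → D D F becomes D' → D F D'
Add D' → ε

Productions for other non-terminals are unchanged:
  B → F
  B → /
  F → x *

Resulting grammar:
D → / D'
D → x D'
D' → B * D'
D' → D F D'
D' → ε
B → F
B → /
F → x *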